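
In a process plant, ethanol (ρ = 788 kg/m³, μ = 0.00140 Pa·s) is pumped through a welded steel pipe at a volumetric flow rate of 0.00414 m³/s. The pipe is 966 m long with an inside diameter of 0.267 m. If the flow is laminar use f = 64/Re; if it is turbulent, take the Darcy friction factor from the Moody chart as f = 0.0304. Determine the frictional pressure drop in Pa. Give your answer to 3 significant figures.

ΔP ≈ 237 Pa

Cross-sectional area A = πD²/4 = π(0.267)²/4 = 0.05599 m²; mean velocity V = Q/A = 0.00414/0.05599 = 0.07394 m/s.
Reynolds number Re = ρVD/μ = 788 · 0.07394 · 0.267 / 0.0014 = 1.111e+04.
Re > 4000 → turbulent; use the Moody-chart value f = 0.0304.
Darcy-Weisbach: ΔP = f(L/D)(ρV²/2) = 0.0304·(966/0.267)·(788·0.07394²/2) = 0.0304·3618·2.154 = 236.9 Pa.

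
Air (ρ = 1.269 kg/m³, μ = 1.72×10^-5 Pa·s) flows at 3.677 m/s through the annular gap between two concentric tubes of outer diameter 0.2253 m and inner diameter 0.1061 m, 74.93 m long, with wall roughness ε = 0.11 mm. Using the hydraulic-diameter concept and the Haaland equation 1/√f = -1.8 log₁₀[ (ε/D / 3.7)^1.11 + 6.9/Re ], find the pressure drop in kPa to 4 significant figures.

Hydraulic diameter D_h = 4A/P = D_o - D_i = 0.2253 - 0.1061 = 0.1192 m.
Re = ρVD_h/μ = 1.269·3.677·0.1192/1.72e-05 = 3.234e+04.
ε/D_h = 0.00011/0.1192 = 0.000923; Haaland gives 1/√f = -1.8 log₁₀[0.0001+0.000213] = 6.307, so f = 0.02514.
ΔP = f(L/D_h)(ρV²/2) = 0.02514·74.93/0.1192·8.579 = 135.6 Pa.
ΔP = 0.1356 kPa.

ΔP ≈ 0.1356 kPa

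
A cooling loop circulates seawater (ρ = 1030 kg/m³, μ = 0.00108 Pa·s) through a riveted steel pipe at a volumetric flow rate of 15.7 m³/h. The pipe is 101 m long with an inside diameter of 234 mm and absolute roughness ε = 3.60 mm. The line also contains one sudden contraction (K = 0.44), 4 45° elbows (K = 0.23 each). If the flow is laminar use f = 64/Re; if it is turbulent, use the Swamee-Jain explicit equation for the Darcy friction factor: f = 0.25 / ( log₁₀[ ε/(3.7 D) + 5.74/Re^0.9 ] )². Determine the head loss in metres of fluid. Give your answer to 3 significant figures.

Q = 15.7 m³/h = 15.7/3600 = 0.004361 m³/s.
Cross-sectional area A = πD²/4 = π(0.234)²/4 = 0.04301 m²; mean velocity V = Q/A = 0.004361/0.04301 = 0.1014 m/s.
Reynolds number Re = ρVD/μ = 1030 · 0.1014 · 0.234 / 0.00108 = 2.263e+04.
Re > 4000 → turbulent. Relative roughness ε/D = 0.0036/0.234 = 0.0154. Swamee-Jain: f = 0.25/(log₁₀[0.0154/3.7 + 5.74/2.263e+04^0.9])² = 0.25/(log₁₀[0.00416 + 0.000691])² = 0.25/(-2.314)² = 0.04668.
Total minor-loss coefficient ΣK = 1·0.44 + 4·0.23 = 1.36.
ΔP = [f·L/D + ΣK]·(ρV²/2) = [0.04668·101/0.234 + 1.36]·(1030·0.1014²/2) = [20.15 + 1.36]·5.296 = 113.9 Pa.
Head loss h_f = ΔP/(ρg) = 113.9/(1030·9.81) = 0.0113 m.

h_f ≈ 0.0113 m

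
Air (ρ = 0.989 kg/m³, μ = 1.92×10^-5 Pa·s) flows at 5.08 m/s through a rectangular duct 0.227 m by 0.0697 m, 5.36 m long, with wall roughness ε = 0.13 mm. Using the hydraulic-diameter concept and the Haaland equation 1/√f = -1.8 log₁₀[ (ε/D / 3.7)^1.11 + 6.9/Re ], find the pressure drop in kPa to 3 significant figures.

ΔP ≈ 0.0170 kPa

Hydraulic diameter D_h = 4A/P = 4·(0.227·0.0697)/(2·(0.227+0.0697)) = 0.06329/0.5934 = 0.1067 m.
Re = ρVD_h/μ = 0.989·5.08·0.1067/1.92e-05 = 2.791e+04.
ε/D_h = 0.00013/0.1067 = 0.00122; Haaland gives 1/√f = -1.8 log₁₀[0.000136+0.000247] = 6.149, so f = 0.02645.
ΔP = f(L/D_h)(ρV²/2) = 0.02645·5.36/0.1067·12.76 = 16.96 Pa.
ΔP = 0.0170 kPa.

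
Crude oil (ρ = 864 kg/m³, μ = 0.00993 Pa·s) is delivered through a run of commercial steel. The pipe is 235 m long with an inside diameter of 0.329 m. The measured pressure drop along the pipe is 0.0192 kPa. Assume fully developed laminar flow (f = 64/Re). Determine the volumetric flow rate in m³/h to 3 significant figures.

For laminar flow, f = 64/Re with Re = ρVD/μ, so Darcy-Weisbach reduces to ΔP = 32μLV/D². Solving for V: V = ΔP·D²/(32μL) = 19.2·(0.329)²/(32·0.00993·235) = 0.02783 m/s.
Check: Re = ρVD/μ = 864·0.02783·0.329/0.00993 = 796.7 < 2300, so the laminar assumption holds.
Q = V·A = 0.02783·(π/4·0.329²) = 0.002366 m³/s = 8.52 m³/h.

Q ≈ 8.52 m³/h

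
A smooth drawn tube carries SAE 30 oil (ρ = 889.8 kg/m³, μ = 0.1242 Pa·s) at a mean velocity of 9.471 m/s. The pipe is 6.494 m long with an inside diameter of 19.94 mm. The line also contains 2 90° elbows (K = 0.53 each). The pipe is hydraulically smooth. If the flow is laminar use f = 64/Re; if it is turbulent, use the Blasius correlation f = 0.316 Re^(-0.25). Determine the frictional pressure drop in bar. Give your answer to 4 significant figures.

ΔP ≈ 6.571 bar

Reynolds number Re = ρVD/μ = 889.8 · 9.471 · 0.01994 / 0.124 = 1353.
Re < 2300 → laminar flow, so f = 64/Re = 64/1353 = 0.0473 (the turbulent correlation is not needed).
Total minor-loss coefficient ΣK = 2·0.53 = 1.06.
ΔP = [f·L/D + ΣK]·(ρV²/2) = [0.0473·6.494/0.01994 + 1.06]·(889.8·9.471²/2) = [15.41 + 1.06]·3.991e+04 = 6.571e+05 Pa.
ΔP = 6.571e+05 Pa = 6.571 bar.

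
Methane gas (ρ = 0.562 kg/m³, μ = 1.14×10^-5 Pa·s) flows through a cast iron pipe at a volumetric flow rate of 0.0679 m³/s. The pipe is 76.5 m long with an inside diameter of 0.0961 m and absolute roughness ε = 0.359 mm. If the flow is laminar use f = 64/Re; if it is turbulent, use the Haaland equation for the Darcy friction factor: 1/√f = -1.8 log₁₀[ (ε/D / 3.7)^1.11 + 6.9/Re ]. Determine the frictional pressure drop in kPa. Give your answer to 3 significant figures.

Cross-sectional area A = πD²/4 = π(0.0961)²/4 = 0.007253 m²; mean velocity V = Q/A = 0.0679/0.007253 = 9.361 m/s.
Reynolds number Re = ρVD/μ = 0.562 · 9.361 · 0.0961 / 1.14e-05 = 4.435e+04.
Re > 4000 → turbulent. Relative roughness ε/D = 0.000359/0.0961 = 0.00374. Haaland: 1/√f = -1.8 log₁₀[(0.00374/3.7)^1.11 + 6.9/4.435e+04] = -1.8 log₁₀[0.000473 + 0.000156] = 5.763, so f = 0.03011.
Darcy-Weisbach: ΔP = f(L/D)(ρV²/2) = 0.03011·(76.5/0.0961)·(0.562·9.361²/2) = 0.03011·796·24.62 = 590.2 Pa.
ΔP = 590.2 Pa = 0.590 kPa.

ΔP ≈ 0.590 kPa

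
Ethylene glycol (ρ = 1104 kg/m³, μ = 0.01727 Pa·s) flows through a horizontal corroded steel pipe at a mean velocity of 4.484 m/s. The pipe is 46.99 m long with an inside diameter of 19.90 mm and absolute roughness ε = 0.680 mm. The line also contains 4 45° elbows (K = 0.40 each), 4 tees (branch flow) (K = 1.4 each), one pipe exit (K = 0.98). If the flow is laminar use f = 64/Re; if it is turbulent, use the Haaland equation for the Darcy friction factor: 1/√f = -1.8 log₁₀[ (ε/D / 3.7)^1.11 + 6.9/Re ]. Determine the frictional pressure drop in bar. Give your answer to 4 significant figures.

ΔP ≈ 18.05 bar

Reynolds number Re = ρVD/μ = 1104 · 4.484 · 0.0199 / 0.0173 = 5704.
Re > 4000 → turbulent. Relative roughness ε/D = 0.00068/0.0199 = 0.0342. Haaland: 1/√f = -1.8 log₁₀[(0.0342/3.7)^1.11 + 6.9/5704] = -1.8 log₁₀[0.00552 + 0.00121] = 3.91, so f = 0.06541.
Total minor-loss coefficient ΣK = 4·0.4 + 4·1.4 + 1·0.98 = 8.18.
ΔP = [f·L/D + ΣK]·(ρV²/2) = [0.06541·46.99/0.0199 + 8.18]·(1104·4.484²/2) = [154.5 + 8.18]·1.11e+04 = 1.805e+06 Pa.
ΔP = 1.805e+06 Pa = 18.05 bar.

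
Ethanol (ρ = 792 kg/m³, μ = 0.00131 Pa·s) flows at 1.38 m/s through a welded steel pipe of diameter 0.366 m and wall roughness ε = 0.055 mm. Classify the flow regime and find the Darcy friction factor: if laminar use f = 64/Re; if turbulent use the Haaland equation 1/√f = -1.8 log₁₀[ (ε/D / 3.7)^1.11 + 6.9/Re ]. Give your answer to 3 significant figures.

f ≈ 0.0156

Re = ρVD/μ = 792·1.38·0.366/0.00131 = 3.054e+05.
Re > 4000 → turbulent. ε/D = 5.5e-05/0.366 = 0.00015; Haaland: 1/√f = -1.8 log₁₀[1.34e-05 + 2.26e-05] = 8, so f = 0.01563.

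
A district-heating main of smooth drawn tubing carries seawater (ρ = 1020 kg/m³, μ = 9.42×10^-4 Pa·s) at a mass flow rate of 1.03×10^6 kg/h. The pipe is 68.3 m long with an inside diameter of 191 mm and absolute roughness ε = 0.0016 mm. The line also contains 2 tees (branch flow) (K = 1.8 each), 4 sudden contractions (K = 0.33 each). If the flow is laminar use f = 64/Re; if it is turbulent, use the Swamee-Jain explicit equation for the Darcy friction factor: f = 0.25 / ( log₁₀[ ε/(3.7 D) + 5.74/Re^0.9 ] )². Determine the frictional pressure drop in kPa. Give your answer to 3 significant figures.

ΔP ≈ 427 kPa

ṁ = 1.03×10^6 kg/h = 1.03×10^6/3600 = 286.1 kg/s.
A = πD²/4 = π(0.191)²/4 = 0.02865 m²; mean velocity V = ṁ/(ρA) = 286.1/(1020 · 0.02865) = 9.79 m/s.
Reynolds number Re = ρVD/μ = 1020 · 9.79 · 0.191 / 0.000942 = 2.025e+06.
Re > 4000 → turbulent. Relative roughness ε/D = 1.6e-06/0.191 = 8.38e-06. Swamee-Jain: f = 0.25/(log₁₀[8.38e-06/3.7 + 5.74/2.025e+06^0.9])² = 0.25/(log₁₀[2.26e-06 + 1.21e-05])² = 0.25/(-4.842)² = 0.01066.
Total minor-loss coefficient ΣK = 2·1.8 + 4·0.33 = 4.92.
ΔP = [f·L/D + ΣK]·(ρV²/2) = [0.01066·68.3/0.191 + 4.92]·(1020·9.79²/2) = [3.812 + 4.92]·4.888e+04 = 4.268e+05 Pa.
ΔP = 4.268e+05 Pa = 427 kPa.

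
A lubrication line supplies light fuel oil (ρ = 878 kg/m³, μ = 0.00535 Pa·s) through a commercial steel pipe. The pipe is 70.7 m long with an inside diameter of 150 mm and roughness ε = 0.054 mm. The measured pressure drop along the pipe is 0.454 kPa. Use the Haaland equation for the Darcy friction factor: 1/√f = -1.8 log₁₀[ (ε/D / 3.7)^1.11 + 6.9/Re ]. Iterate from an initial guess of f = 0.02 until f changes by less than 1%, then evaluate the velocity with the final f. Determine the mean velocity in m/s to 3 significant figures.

V ≈ 0.247 m/s

Rearranging Darcy-Weisbach: V = √(2·ΔP·D/(f·L·ρ)). With ε/D = 5.4e-05/0.15 = 0.00036, iterate starting from f = 0.02:
  f = 0.02 → V = √(2·454·0.15/(0.02·70.7·878)) = 0.3312 m/s; Re = ρVD/μ = 8154; f → 0.03307
  f = 0.03307 → V = 0.2576 m/s; Re = 6340; f → 0.03548
  f = 0.03548 → V = 0.2487 m/s; Re = 6122; f → 0.03584
Converged (Δf/f < 1%). With the final f = 0.03584: V = √(2·454·0.15/(0.03584·70.7·878)) = 0.2474 m/s.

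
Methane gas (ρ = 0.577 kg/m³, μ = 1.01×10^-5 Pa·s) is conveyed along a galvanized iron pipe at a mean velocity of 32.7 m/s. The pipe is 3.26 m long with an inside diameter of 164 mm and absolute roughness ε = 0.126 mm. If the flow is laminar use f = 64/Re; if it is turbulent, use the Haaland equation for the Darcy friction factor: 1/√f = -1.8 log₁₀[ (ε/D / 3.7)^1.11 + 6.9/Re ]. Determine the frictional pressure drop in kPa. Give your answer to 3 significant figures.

Reynolds number Re = ρVD/μ = 0.577 · 32.7 · 0.164 / 1.01e-05 = 3.064e+05.
Re > 4000 → turbulent. Relative roughness ε/D = 0.000126/0.164 = 0.000768. Haaland: 1/√f = -1.8 log₁₀[(0.000768/3.7)^1.11 + 6.9/3.064e+05] = -1.8 log₁₀[8.17e-05 + 2.25e-05] = 7.168, so f = 0.01946.
Darcy-Weisbach: ΔP = f(L/D)(ρV²/2) = 0.01946·(3.26/0.164)·(0.577·32.7²/2) = 0.01946·19.88·308.5 = 119.4 Pa.
ΔP = 119.4 Pa = 0.119 kPa.

ΔP ≈ 0.119 kPa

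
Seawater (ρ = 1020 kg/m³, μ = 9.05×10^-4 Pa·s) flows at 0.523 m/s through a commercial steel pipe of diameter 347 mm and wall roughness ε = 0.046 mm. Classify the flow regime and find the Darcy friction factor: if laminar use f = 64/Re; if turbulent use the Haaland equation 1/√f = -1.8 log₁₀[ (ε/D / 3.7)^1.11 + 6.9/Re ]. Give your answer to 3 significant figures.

f ≈ 0.0164

Re = ρVD/μ = 1020·0.523·0.347/0.000905 = 2.045e+05.
Re > 4000 → turbulent. ε/D = 4.6e-05/0.347 = 0.000133; Haaland: 1/√f = -1.8 log₁₀[1.16e-05 + 3.37e-05] = 7.818, so f = 0.01636.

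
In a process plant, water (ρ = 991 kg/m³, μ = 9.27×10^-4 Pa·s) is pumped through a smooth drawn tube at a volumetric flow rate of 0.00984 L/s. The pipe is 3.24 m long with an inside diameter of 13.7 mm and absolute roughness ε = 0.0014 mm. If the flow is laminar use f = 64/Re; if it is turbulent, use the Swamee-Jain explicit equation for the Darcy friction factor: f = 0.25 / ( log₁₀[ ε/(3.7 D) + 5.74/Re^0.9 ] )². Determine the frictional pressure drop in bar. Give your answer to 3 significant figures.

ΔP ≈ 3.42×10^-4 bar

Q = 0.00984 L/s = 0.00984/1000 = 9.84e-06 m³/s.
Cross-sectional area A = πD²/4 = π(0.0137)²/4 = 0.0001474 m²; mean velocity V = Q/A = 9.84e-06/0.0001474 = 0.06675 m/s.
Reynolds number Re = ρVD/μ = 991 · 0.06675 · 0.0137 / 0.000927 = 977.6.
Re < 2300 → laminar flow, so f = 64/Re = 64/977.6 = 0.06546 (the turbulent correlation is not needed).
Darcy-Weisbach: ΔP = f(L/D)(ρV²/2) = 0.06546·(3.24/0.0137)·(991·0.06675²/2) = 0.06546·236.5·2.208 = 34.18 Pa.
ΔP = 34.18 Pa = 3.42×10^-4 bar.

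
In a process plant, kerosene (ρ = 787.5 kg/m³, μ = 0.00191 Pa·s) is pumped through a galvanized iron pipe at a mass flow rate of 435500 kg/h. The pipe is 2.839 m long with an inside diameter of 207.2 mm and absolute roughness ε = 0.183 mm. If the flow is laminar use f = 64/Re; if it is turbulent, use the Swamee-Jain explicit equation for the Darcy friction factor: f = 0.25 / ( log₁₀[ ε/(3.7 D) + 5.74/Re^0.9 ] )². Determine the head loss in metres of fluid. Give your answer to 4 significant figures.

ṁ = 435500 kg/h = 435500/3600 = 121 kg/s.
A = πD²/4 = π(0.2072)²/4 = 0.03372 m²; mean velocity V = ṁ/(ρA) = 121/(787.5 · 0.03372) = 4.556 m/s.
Reynolds number Re = ρVD/μ = 787.5 · 4.556 · 0.2072 / 0.00191 = 3.892e+05.
Re > 4000 → turbulent. Relative roughness ε/D = 0.000183/0.2072 = 0.000883. Swamee-Jain: f = 0.25/(log₁₀[0.000883/3.7 + 5.74/3.892e+05^0.9])² = 0.25/(log₁₀[0.000239 + 5.34e-05])² = 0.25/(-3.534)² = 0.02001.
Darcy-Weisbach: ΔP = f(L/D)(ρV²/2) = 0.02001·(2.839/0.2072)·(787.5·4.556²/2) = 0.02001·13.7·8172 = 2241 Pa.
Head loss h_f = ΔP/(ρg) = 2241/(787.5·9.81) = 0.2901 m.

h_f ≈ 0.2901 m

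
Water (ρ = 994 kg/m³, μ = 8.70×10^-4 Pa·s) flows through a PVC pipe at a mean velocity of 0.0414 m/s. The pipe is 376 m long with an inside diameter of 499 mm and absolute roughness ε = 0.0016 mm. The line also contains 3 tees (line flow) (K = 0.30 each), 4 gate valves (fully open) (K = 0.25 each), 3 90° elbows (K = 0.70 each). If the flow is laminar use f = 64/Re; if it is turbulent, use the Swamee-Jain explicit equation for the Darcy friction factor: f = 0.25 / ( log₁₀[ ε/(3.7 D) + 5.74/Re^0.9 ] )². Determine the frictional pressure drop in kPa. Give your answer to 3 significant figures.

ΔP ≈ 0.0193 kPa

Reynolds number Re = ρVD/μ = 994 · 0.0414 · 0.499 / 0.00087 = 2.36e+04.
Re > 4000 → turbulent. Relative roughness ε/D = 1.6e-06/0.499 = 3.21e-06. Swamee-Jain: f = 0.25/(log₁₀[3.21e-06/3.7 + 5.74/2.36e+04^0.9])² = 0.25/(log₁₀[8.67e-07 + 0.000666])² = 0.25/(-3.176)² = 0.02478.
Total minor-loss coefficient ΣK = 3·0.3 + 4·0.25 + 3·0.7 = 4.
ΔP = [f·L/D + ΣK]·(ρV²/2) = [0.02478·376/0.499 + 4]·(994·0.0414²/2) = [18.67 + 4]·0.8518 = 19.31 Pa.
ΔP = 19.31 Pa = 0.0193 kPa.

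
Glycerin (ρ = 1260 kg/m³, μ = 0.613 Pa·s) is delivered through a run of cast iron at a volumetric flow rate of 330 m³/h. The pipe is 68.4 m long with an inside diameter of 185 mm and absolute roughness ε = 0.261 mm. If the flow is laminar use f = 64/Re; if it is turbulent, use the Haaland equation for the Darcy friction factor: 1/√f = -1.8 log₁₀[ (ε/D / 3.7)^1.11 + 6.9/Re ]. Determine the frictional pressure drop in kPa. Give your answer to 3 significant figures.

ΔP ≈ 134 kPa

Q = 330 m³/h = 330/3600 = 0.09167 m³/s.
Cross-sectional area A = πD²/4 = π(0.185)²/4 = 0.02688 m²; mean velocity V = Q/A = 0.09167/0.02688 = 3.41 m/s.
Reynolds number Re = ρVD/μ = 1260 · 3.41 · 0.185 / 0.613 = 1297.
Re < 2300 → laminar flow, so f = 64/Re = 64/1297 = 0.04935 (the turbulent correlation is not needed).
Darcy-Weisbach: ΔP = f(L/D)(ρV²/2) = 0.04935·(68.4/0.185)·(1260·3.41²/2) = 0.04935·369.7·7327 = 1.337e+05 Pa.
ΔP = 1.337e+05 Pa = 134 kPa.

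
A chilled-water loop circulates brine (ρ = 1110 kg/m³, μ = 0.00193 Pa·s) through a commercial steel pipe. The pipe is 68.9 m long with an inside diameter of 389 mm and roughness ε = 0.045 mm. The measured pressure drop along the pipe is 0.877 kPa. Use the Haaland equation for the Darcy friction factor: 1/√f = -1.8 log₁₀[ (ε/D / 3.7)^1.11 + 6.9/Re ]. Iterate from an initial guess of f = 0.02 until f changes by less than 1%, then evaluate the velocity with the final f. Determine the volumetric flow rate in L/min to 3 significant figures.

Q ≈ 5190 L/min

Rearranging Darcy-Weisbach: V = √(2·ΔP·D/(f·L·ρ)). With ε/D = 4.5e-05/0.389 = 0.000116, iterate starting from f = 0.02:
  f = 0.02 → V = √(2·877·0.389/(0.02·68.9·1110)) = 0.6679 m/s; Re = ρVD/μ = 1.494e+05; f → 0.01708
  f = 0.01708 → V = 0.7227 m/s; Re = 1.617e+05; f → 0.01686
  f = 0.01686 → V = 0.7274 m/s; Re = 1.627e+05; f → 0.01684
Converged (Δf/f < 1%). With the final f = 0.01684: V = √(2·877·0.389/(0.01684·68.9·1110)) = 0.7278 m/s.
Q = V·A = 0.7278·(π/4·0.389²) = 0.0865 m³/s = 5190 L/min.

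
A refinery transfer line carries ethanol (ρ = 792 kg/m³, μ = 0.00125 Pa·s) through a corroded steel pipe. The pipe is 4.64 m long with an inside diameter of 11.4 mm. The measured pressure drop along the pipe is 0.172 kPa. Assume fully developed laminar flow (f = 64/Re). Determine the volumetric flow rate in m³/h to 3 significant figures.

For laminar flow, f = 64/Re with Re = ρVD/μ, so Darcy-Weisbach reduces to ΔP = 32μLV/D². Solving for V: V = ΔP·D²/(32μL) = 172·(0.0114)²/(32·0.00125·4.64) = 0.1204 m/s.
Check: Re = ρVD/μ = 792·0.1204·0.0114/0.00125 = 869.9 < 2300, so the laminar assumption holds.
Q = V·A = 0.1204·(π/4·0.0114²) = 1.229e-05 m³/s = 0.0443 m³/h.

Q ≈ 0.0443 m³/h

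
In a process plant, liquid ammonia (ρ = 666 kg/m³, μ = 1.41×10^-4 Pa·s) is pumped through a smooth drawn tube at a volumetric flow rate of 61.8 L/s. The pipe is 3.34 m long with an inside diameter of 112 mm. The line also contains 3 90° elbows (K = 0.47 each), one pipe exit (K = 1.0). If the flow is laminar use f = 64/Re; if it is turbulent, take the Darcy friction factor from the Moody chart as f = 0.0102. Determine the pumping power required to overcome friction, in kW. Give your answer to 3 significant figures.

P ≈ 2.20 kW

Q = 61.8 L/s = 61.8/1000 = 0.0618 m³/s.
Cross-sectional area A = πD²/4 = π(0.112)²/4 = 0.009852 m²; mean velocity V = Q/A = 0.0618/0.009852 = 6.273 m/s.
Reynolds number Re = ρVD/μ = 666 · 6.273 · 0.112 / 0.000141 = 3.318e+06.
Re > 4000 → turbulent; use the Moody-chart value f = 0.0102.
Total minor-loss coefficient ΣK = 3·0.47 + 1·1 = 2.41.
ΔP = [f·L/D + ΣK]·(ρV²/2) = [0.0102·3.34/0.112 + 2.41]·(666·6.273²/2) = [0.3042 + 2.41]·1.31e+04 = 3.556e+04 Pa.
Pumping power P = QΔP = 0.0618·3.556e+04 = 2198 W = 2.20 kW.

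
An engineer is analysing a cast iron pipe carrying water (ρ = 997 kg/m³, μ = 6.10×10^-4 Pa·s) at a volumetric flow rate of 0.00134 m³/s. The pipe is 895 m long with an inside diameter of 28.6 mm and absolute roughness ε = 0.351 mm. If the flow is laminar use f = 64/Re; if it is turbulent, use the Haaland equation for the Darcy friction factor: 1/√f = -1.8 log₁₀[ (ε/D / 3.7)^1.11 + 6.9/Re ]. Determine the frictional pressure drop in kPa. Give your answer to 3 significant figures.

ΔP ≈ 2800 kPa

Cross-sectional area A = πD²/4 = π(0.0286)²/4 = 0.0006424 m²; mean velocity V = Q/A = 0.00134/0.0006424 = 2.086 m/s.
Reynolds number Re = ρVD/μ = 997 · 2.086 · 0.0286 / 0.00061 = 9.75e+04.
Re > 4000 → turbulent. Relative roughness ε/D = 0.000351/0.0286 = 0.0123. Haaland: 1/√f = -1.8 log₁₀[(0.0123/3.7)^1.11 + 6.9/9.75e+04] = -1.8 log₁₀[0.00177 + 7.08e-05] = 4.923, so f = 0.04126.
Darcy-Weisbach: ΔP = f(L/D)(ρV²/2) = 0.04126·(895/0.0286)·(997·2.086²/2) = 0.04126·3.129e+04·2169 = 2.801e+06 Pa.
ΔP = 2.801e+06 Pa = 2800 kPa.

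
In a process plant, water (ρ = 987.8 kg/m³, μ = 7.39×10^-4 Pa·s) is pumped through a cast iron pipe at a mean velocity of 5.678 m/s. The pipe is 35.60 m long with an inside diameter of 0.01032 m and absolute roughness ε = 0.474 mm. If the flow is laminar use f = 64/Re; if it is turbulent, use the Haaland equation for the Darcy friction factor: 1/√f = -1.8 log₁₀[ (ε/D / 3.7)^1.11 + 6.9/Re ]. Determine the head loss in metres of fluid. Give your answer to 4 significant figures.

Reynolds number Re = ρVD/μ = 987.8 · 5.678 · 0.01032 / 0.000739 = 7.832e+04.
Re > 4000 → turbulent. Relative roughness ε/D = 0.000474/0.01032 = 0.0459. Haaland: 1/√f = -1.8 log₁₀[(0.0459/3.7)^1.11 + 6.9/7.832e+04] = -1.8 log₁₀[0.00766 + 8.81e-05] = 3.799, so f = 0.06927.
Darcy-Weisbach: ΔP = f(L/D)(ρV²/2) = 0.06927·(35.6/0.01032)·(987.8·5.678²/2) = 0.06927·3450·1.592e+04 = 3.805e+06 Pa.
Head loss h_f = ΔP/(ρg) = 3.805e+06/(987.8·9.81) = 392.7 m.

h_f ≈ 392.7 m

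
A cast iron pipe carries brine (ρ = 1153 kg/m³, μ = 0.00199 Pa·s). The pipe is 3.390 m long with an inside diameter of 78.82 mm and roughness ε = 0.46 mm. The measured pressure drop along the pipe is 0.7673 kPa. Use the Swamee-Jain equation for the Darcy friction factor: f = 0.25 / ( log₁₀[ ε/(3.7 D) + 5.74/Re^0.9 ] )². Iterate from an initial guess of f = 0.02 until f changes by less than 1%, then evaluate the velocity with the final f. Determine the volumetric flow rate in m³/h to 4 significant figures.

Q ≈ 16.73 m³/h

Rearranging Darcy-Weisbach: V = √(2·ΔP·D/(f·L·ρ)). With ε/D = 0.00046/0.07882 = 0.00584, iterate starting from f = 0.02:
  f = 0.02 → V = √(2·767.3·0.07882/(0.02·3.39·1153)) = 1.244 m/s; Re = ρVD/μ = 5.681e+04; f → 0.03364
  f = 0.03364 → V = 0.9591 m/s; Re = 4.38e+04; f → 0.03409
  f = 0.03409 → V = 0.9527 m/s; Re = 4.351e+04; f → 0.0341
Converged (Δf/f < 1%). With the final f = 0.0341: V = √(2·767.3·0.07882/(0.0341·3.39·1153)) = 0.9526 m/s.
Q = V·A = 0.9526·(π/4·0.07882²) = 0.004648 m³/s = 16.73 m³/h.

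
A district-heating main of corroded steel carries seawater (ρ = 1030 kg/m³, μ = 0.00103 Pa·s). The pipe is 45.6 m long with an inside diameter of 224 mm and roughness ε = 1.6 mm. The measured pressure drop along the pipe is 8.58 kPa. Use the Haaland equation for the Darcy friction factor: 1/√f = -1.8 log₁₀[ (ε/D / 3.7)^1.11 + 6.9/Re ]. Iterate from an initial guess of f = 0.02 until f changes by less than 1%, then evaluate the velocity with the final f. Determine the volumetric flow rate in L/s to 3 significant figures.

Rearranging Darcy-Weisbach: V = √(2·ΔP·D/(f·L·ρ)). With ε/D = 0.0016/0.224 = 0.00714, iterate starting from f = 0.02:
  f = 0.02 → V = √(2·8580·0.224/(0.02·45.6·1030)) = 2.023 m/s; Re = ρVD/μ = 4.531e+05; f → 0.03415
  f = 0.03415 → V = 1.548 m/s; Re = 3.467e+05; f → 0.0342
Converged (Δf/f < 1%). With the final f = 0.0342: V = √(2·8580·0.224/(0.0342·45.6·1030)) = 1.547 m/s.
Q = V·A = 1.547·(π/4·0.224²) = 0.06096 m³/s = 61.0 L/s.

Q ≈ 61.0 L/s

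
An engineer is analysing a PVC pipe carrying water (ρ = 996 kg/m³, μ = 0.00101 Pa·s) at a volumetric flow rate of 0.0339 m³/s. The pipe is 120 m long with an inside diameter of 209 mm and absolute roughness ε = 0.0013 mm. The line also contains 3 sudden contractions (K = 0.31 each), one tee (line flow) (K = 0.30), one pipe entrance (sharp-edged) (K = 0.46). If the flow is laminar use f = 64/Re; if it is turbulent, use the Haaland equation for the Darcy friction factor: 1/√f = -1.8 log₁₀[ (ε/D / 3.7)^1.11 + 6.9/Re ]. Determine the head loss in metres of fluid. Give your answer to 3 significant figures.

Cross-sectional area A = πD²/4 = π(0.209)²/4 = 0.03431 m²; mean velocity V = Q/A = 0.0339/0.03431 = 0.9881 m/s.
Reynolds number Re = ρVD/μ = 996 · 0.9881 · 0.209 / 0.00101 = 2.037e+05.
Re > 4000 → turbulent. Relative roughness ε/D = 1.3e-06/0.209 = 6.22e-06. Haaland: 1/√f = -1.8 log₁₀[(6.22e-06/3.7)^1.11 + 6.9/2.037e+05] = -1.8 log₁₀[3.89e-07 + 3.39e-05] = 8.037, so f = 0.01548.
Total minor-loss coefficient ΣK = 3·0.31 + 1·0.3 + 1·0.46 = 1.69.
ΔP = [f·L/D + ΣK]·(ρV²/2) = [0.01548·120/0.209 + 1.69]·(996·0.9881²/2) = [8.889 + 1.69]·486.3 = 5144 Pa.
Head loss h_f = ΔP/(ρg) = 5144/(996·9.81) = 0.526 m.

h_f ≈ 0.526 m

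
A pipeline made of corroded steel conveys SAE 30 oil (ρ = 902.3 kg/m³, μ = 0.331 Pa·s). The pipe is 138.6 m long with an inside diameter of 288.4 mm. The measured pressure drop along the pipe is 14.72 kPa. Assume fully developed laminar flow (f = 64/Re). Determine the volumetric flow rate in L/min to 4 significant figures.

Q ≈ 3269 L/min

For laminar flow, f = 64/Re with Re = ρVD/μ, so Darcy-Weisbach reduces to ΔP = 32μLV/D². Solving for V: V = ΔP·D²/(32μL) = 1.472e+04·(0.2884)²/(32·0.331·138.6) = 0.834 m/s.
Check: Re = ρVD/μ = 902.3·0.834·0.2884/0.331 = 655.7 < 2300, so the laminar assumption holds.
Q = V·A = 0.834·(π/4·0.2884²) = 0.05448 m³/s = 3269 L/min.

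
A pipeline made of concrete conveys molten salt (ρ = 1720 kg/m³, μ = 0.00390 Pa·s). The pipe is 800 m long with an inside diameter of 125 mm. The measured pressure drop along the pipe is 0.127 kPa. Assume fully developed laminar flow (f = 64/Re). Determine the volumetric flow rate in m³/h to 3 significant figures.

For laminar flow, f = 64/Re with Re = ρVD/μ, so Darcy-Weisbach reduces to ΔP = 32μLV/D². Solving for V: V = ΔP·D²/(32μL) = 127·(0.125)²/(32·0.0039·800) = 0.01988 m/s.
Check: Re = ρVD/μ = 1720·0.01988·0.125/0.0039 = 1096 < 2300, so the laminar assumption holds.
Q = V·A = 0.01988·(π/4·0.125²) = 0.0002439 m³/s = 0.878 m³/h.

Q ≈ 0.878 m³/h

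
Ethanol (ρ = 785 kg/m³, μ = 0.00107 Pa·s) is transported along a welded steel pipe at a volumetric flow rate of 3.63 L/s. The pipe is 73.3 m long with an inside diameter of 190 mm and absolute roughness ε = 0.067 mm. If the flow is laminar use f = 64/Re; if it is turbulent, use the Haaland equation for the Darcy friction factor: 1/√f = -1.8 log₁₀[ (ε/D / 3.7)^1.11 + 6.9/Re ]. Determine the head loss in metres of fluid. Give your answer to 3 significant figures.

Q = 3.63 L/s = 3.63/1000 = 0.00363 m³/s.
Cross-sectional area A = πD²/4 = π(0.19)²/4 = 0.02835 m²; mean velocity V = Q/A = 0.00363/0.02835 = 0.128 m/s.
Reynolds number Re = ρVD/μ = 785 · 0.128 · 0.19 / 0.00107 = 1.785e+04.
Re > 4000 → turbulent. Relative roughness ε/D = 6.7e-05/0.19 = 0.000353. Haaland: 1/√f = -1.8 log₁₀[(0.000353/3.7)^1.11 + 6.9/1.785e+04] = -1.8 log₁₀[3.44e-05 + 0.000387] = 6.076, so f = 0.02709.
Darcy-Weisbach: ΔP = f(L/D)(ρV²/2) = 0.02709·(73.3/0.19)·(785·0.128²/2) = 0.02709·385.8·6.434 = 67.23 Pa.
Head loss h_f = ΔP/(ρg) = 67.23/(785·9.81) = 0.00873 m.

h_f ≈ 0.00873 m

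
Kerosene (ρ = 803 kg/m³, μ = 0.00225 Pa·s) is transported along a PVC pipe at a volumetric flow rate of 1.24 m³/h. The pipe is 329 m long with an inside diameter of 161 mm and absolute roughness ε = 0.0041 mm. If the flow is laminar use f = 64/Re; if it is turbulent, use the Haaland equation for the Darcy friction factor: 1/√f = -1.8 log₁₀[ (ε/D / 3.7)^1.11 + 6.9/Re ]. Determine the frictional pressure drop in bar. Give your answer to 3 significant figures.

Q = 1.24 m³/h = 1.24/3600 = 0.0003444 m³/s.
Cross-sectional area A = πD²/4 = π(0.161)²/4 = 0.02036 m²; mean velocity V = Q/A = 0.0003444/0.02036 = 0.01692 m/s.
Reynolds number Re = ρVD/μ = 803 · 0.01692 · 0.161 / 0.00225 = 972.2.
Re < 2300 → laminar flow, so f = 64/Re = 64/972.2 = 0.06583 (the turbulent correlation is not needed).
Darcy-Weisbach: ΔP = f(L/D)(ρV²/2) = 0.06583·(329/0.161)·(803·0.01692²/2) = 0.06583·2043·0.1149 = 15.46 Pa.
ΔP = 15.46 Pa = 1.55×10^-4 bar.

ΔP ≈ 1.55×10^-4 bar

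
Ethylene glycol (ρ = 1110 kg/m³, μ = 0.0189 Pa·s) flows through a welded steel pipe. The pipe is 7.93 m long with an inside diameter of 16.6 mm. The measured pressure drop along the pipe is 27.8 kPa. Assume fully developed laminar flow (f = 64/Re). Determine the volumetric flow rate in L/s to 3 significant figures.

Q ≈ 0.346 L/s

For laminar flow, f = 64/Re with Re = ρVD/μ, so Darcy-Weisbach reduces to ΔP = 32μLV/D². Solving for V: V = ΔP·D²/(32μL) = 2.78e+04·(0.0166)²/(32·0.0189·7.93) = 1.597 m/s.
Check: Re = ρVD/μ = 1110·1.597·0.0166/0.0189 = 1557 < 2300, so the laminar assumption holds.
Q = V·A = 1.597·(π/4·0.0166²) = 0.0003457 m³/s = 0.346 L/s.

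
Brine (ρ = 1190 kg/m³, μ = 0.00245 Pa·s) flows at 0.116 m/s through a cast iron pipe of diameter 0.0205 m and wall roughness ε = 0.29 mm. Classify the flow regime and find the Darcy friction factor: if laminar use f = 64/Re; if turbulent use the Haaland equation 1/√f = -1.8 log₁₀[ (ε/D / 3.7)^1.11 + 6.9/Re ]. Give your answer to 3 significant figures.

Re = ρVD/μ = 1190·0.116·0.0205/0.00245 = 1155.
Re < 2300 → laminar, so f = 64/Re = 0.05541 (roughness is irrelevant in laminar flow).

f ≈ 0.0554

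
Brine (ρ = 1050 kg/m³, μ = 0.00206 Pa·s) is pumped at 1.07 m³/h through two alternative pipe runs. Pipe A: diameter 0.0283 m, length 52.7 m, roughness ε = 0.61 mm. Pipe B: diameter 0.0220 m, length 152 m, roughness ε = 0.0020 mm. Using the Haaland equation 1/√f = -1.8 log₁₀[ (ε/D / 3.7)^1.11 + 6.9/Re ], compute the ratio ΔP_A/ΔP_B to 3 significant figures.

ΔP_A/ΔP_B ≈ 0.169

Pipe A: V = Q/A = 0.0002972/0.000629 = 0.4725 m/s; Re = 6816; ε/D = 0.0216; Haaland → f = 0.0552; ΔP_A = f(L/D)(ρV²/2) = 1.205e+04 Pa.
Pipe B: V = Q/A = 0.0002972/0.0003801 = 0.7819 m/s; Re = 8768; ε/D = 9.09e-05; Haaland → f = 0.03212; ΔP_B = f(L/D)(ρV²/2) = 7.123e+04 Pa.
ΔP_A/ΔP_B = 1.205e+04/7.123e+04 = 0.169.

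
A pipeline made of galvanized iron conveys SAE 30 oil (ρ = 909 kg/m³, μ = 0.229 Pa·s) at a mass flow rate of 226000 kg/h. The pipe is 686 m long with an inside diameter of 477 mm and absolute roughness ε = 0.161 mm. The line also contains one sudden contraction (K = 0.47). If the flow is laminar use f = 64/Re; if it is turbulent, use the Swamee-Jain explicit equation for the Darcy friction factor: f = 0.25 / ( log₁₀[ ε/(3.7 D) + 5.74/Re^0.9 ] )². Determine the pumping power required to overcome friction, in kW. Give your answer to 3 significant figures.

P ≈ 0.592 kW

ṁ = 226000 kg/h = 226000/3600 = 62.78 kg/s.
A = πD²/4 = π(0.477)²/4 = 0.1787 m²; mean velocity V = ṁ/(ρA) = 62.78/(909 · 0.1787) = 0.3865 m/s.
Reynolds number Re = ρVD/μ = 909 · 0.3865 · 0.477 / 0.229 = 731.7.
Re < 2300 → laminar flow, so f = 64/Re = 64/731.7 = 0.08746 (the turbulent correlation is not needed).
Total minor-loss coefficient ΣK = 1·0.47 = 0.47.
ΔP = [f·L/D + ΣK]·(ρV²/2) = [0.08746·686/0.477 + 0.47]·(909·0.3865²/2) = [125.8 + 0.47]·67.88 = 8571 Pa.
Q = ṁ/ρ = 62.78/909 = 0.06906 m³/s.
Pumping power P = QΔP = 0.06906·8571 = 591.9 W = 0.592 kW.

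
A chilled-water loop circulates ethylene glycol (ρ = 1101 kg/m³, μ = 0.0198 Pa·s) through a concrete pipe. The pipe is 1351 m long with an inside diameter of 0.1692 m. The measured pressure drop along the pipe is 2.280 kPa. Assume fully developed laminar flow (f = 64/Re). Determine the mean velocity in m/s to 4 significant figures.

For laminar flow, f = 64/Re with Re = ρVD/μ, so Darcy-Weisbach reduces to ΔP = 32μLV/D². Solving for V: V = ΔP·D²/(32μL) = 2280·(0.1692)²/(32·0.0198·1351) = 0.07625 m/s.
Check: Re = ρVD/μ = 1101·0.07625·0.1692/0.0198 = 717.4 < 2300, so the laminar assumption holds.

V ≈ 0.07625 m/s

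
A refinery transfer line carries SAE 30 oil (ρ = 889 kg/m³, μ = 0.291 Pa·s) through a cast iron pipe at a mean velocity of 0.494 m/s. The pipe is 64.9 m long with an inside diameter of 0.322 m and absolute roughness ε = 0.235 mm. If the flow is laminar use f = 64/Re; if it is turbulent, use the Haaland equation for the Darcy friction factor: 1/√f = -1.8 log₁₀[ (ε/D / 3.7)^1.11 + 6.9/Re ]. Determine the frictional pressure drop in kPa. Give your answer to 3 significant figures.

ΔP ≈ 2.88 kPa

Reynolds number Re = ρVD/μ = 889 · 0.494 · 0.322 / 0.291 = 486.
Re < 2300 → laminar flow, so f = 64/Re = 64/486 = 0.1317 (the turbulent correlation is not needed).
Darcy-Weisbach: ΔP = f(L/D)(ρV²/2) = 0.1317·(64.9/0.322)·(889·0.494²/2) = 0.1317·201.6·108.5 = 2879 Pa.
ΔP = 2879 Pa = 2.88 kPa.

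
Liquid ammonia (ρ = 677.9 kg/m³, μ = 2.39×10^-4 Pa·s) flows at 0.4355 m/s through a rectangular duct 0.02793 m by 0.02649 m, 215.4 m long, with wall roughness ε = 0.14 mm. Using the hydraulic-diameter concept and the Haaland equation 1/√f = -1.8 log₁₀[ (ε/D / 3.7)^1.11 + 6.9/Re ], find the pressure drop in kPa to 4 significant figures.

ΔP ≈ 16.84 kPa

Hydraulic diameter D_h = 4A/P = 4·(0.02793·0.02649)/(2·(0.02793+0.02649)) = 0.002959/0.1088 = 0.02719 m.
Re = ρVD_h/μ = 677.9·0.4355·0.02719/0.000239 = 3.359e+04.
ε/D_h = 0.00014/0.02719 = 0.00515; Haaland gives 1/√f = -1.8 log₁₀[0.000675+0.000205] = 5.5, so f = 0.03306.
ΔP = f(L/D_h)(ρV²/2) = 0.03306·215.4/0.02719·64.29 = 1.684e+04 Pa.
ΔP = 16.84 kPa.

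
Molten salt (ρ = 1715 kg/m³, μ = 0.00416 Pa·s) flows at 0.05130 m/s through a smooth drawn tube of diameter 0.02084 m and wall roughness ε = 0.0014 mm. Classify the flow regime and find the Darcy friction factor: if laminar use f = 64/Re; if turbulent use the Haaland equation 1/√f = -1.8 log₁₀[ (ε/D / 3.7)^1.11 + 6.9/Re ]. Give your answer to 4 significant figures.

f ≈ 0.1452

Re = ρVD/μ = 1715·0.0513·0.02084/0.00416 = 440.7.
Re < 2300 → laminar, so f = 64/Re = 0.1452 (roughness is irrelevant in laminar flow).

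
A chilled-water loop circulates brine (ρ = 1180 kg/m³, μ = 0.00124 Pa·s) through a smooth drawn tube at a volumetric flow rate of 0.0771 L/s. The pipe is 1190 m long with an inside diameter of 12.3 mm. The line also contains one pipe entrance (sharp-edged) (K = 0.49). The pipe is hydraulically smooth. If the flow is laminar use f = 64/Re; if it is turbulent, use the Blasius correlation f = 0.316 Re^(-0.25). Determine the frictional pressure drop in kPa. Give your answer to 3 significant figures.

Q = 0.0771 L/s = 0.0771/1000 = 7.71e-05 m³/s.
Cross-sectional area A = πD²/4 = π(0.0123)²/4 = 0.0001188 m²; mean velocity V = Q/A = 7.71e-05/0.0001188 = 0.6489 m/s.
Reynolds number Re = ρVD/μ = 1180 · 0.6489 · 0.0123 / 0.00124 = 7595.
Re > 4000 → turbulent. Smooth-pipe (Blasius): f = 0.316 Re^(-0.25) = 0.316/(7595)^0.25 = 0.03385.
Total minor-loss coefficient ΣK = 1·0.49 = 0.49.
ΔP = [f·L/D + ΣK]·(ρV²/2) = [0.03385·1190/0.0123 + 0.49]·(1180·0.6489²/2) = [3275 + 0.49]·248.4 = 8.136e+05 Pa.
ΔP = 8.136e+05 Pa = 814 kPa.

ΔP ≈ 814 kPa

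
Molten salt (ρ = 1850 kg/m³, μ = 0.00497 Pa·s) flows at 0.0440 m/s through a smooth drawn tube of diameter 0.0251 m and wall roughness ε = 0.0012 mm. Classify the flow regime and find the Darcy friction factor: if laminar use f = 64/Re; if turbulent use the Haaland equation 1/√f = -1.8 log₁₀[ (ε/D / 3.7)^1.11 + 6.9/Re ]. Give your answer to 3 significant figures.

f ≈ 0.156

Re = ρVD/μ = 1850·0.044·0.0251/0.00497 = 411.1.
Re < 2300 → laminar, so f = 64/Re = 0.1557 (roughness is irrelevant in laminar flow).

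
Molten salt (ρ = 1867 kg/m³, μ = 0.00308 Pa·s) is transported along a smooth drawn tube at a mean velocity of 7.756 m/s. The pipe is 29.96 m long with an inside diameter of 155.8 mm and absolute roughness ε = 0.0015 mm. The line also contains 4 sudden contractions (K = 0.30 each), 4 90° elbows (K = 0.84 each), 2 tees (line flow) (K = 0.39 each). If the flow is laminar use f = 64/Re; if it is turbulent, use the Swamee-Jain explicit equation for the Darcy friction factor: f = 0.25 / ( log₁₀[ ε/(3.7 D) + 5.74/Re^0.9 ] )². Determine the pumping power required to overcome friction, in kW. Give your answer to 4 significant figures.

Reynolds number Re = ρVD/μ = 1867 · 7.756 · 0.1558 / 0.00308 = 7.325e+05.
Re > 4000 → turbulent. Relative roughness ε/D = 1.5e-06/0.1558 = 9.63e-06. Swamee-Jain: f = 0.25/(log₁₀[9.63e-06/3.7 + 5.74/7.325e+05^0.9])² = 0.25/(log₁₀[2.6e-06 + 3.02e-05])² = 0.25/(-4.484)² = 0.01244.
Total minor-loss coefficient ΣK = 4·0.3 + 4·0.84 + 2·0.39 = 5.34.
ΔP = [f·L/D + ΣK]·(ρV²/2) = [0.01244·29.96/0.1558 + 5.34]·(1867·7.756²/2) = [2.391 + 5.34]·5.616e+04 = 4.342e+05 Pa.
Q = V·A = 7.756·0.01906 = 0.1479 m³/s.
Pumping power P = QΔP = 0.1479·4.342e+05 = 64197 W = 64.20 kW.

P ≈ 64.20 kW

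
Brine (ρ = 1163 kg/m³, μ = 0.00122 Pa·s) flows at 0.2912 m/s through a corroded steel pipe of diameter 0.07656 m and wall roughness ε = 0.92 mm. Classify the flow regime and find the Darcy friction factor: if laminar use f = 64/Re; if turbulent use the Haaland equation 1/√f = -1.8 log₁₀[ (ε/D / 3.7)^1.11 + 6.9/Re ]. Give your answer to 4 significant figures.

Re = ρVD/μ = 1163·0.2912·0.07656/0.00122 = 2.125e+04.
Re > 4000 → turbulent. ε/D = 0.00092/0.07656 = 0.012; Haaland: 1/√f = -1.8 log₁₀[0.00173 + 0.000325] = 4.837, so f = 0.04274.

f ≈ 0.04274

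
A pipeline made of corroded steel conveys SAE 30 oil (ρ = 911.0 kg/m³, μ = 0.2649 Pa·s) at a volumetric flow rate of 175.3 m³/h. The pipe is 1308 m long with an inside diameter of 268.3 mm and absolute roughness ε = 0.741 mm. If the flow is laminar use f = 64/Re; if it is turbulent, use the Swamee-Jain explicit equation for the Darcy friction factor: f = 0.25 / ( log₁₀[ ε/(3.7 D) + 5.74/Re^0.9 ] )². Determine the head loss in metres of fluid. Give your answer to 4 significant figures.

Q = 175.3 m³/h = 175.3/3600 = 0.04869 m³/s.
Cross-sectional area A = πD²/4 = π(0.2683)²/4 = 0.05654 m²; mean velocity V = Q/A = 0.04869/0.05654 = 0.8613 m/s.
Reynolds number Re = ρVD/μ = 911 · 0.8613 · 0.2683 / 0.265 = 794.7.
Re < 2300 → laminar flow, so f = 64/Re = 64/794.7 = 0.08053 (the turbulent correlation is not needed).
Darcy-Weisbach: ΔP = f(L/D)(ρV²/2) = 0.08053·(1308/0.2683)·(911·0.8613²/2) = 0.08053·4875·337.9 = 1.327e+05 Pa.
Head loss h_f = ΔP/(ρg) = 1.327e+05/(911·9.81) = 14.84 m.

h_f ≈ 14.84 m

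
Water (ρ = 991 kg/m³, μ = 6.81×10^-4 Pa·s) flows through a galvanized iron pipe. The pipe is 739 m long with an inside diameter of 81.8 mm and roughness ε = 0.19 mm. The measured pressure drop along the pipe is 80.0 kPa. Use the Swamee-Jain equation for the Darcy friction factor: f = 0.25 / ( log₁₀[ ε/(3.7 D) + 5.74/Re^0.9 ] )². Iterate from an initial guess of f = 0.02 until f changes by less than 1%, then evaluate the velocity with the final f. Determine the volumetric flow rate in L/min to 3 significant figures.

Rearranging Darcy-Weisbach: V = √(2·ΔP·D/(f·L·ρ)). With ε/D = 0.00019/0.0818 = 0.00232, iterate starting from f = 0.02:
  f = 0.02 → V = √(2·8e+04·0.0818/(0.02·739·991)) = 0.9453 m/s; Re = ρVD/μ = 1.125e+05; f → 0.02598
  f = 0.02598 → V = 0.8293 m/s; Re = 9.872e+04; f → 0.02617
Converged (Δf/f < 1%). With the final f = 0.02617: V = √(2·8e+04·0.0818/(0.02617·739·991)) = 0.8264 m/s.
Q = V·A = 0.8264·(π/4·0.0818²) = 0.004343 m³/s = 261 L/min.

Q ≈ 261 L/min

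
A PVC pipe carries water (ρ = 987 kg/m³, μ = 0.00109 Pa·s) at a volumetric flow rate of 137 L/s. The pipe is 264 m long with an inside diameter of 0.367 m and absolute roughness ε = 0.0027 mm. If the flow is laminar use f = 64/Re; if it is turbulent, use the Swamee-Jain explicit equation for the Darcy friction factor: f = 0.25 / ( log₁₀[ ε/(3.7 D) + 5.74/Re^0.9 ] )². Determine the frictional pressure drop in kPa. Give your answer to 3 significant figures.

ΔP ≈ 8.07 kPa

Q = 137 L/s = 137/1000 = 0.137 m³/s.
Cross-sectional area A = πD²/4 = π(0.367)²/4 = 0.1058 m²; mean velocity V = Q/A = 0.137/0.1058 = 1.295 m/s.
Reynolds number Re = ρVD/μ = 987 · 1.295 · 0.367 / 0.00109 = 4.304e+05.
Re > 4000 → turbulent. Relative roughness ε/D = 2.7e-06/0.367 = 7.36e-06. Swamee-Jain: f = 0.25/(log₁₀[7.36e-06/3.7 + 5.74/4.304e+05^0.9])² = 0.25/(log₁₀[1.99e-06 + 4.88e-05])² = 0.25/(-4.294)² = 0.01356.
Darcy-Weisbach: ΔP = f(L/D)(ρV²/2) = 0.01356·(264/0.367)·(987·1.295²/2) = 0.01356·719.3·827.7 = 8072 Pa.
ΔP = 8072 Pa = 8.07 kPa.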